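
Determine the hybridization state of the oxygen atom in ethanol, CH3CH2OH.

sp^3

The oxygen atom has 2 σ bonds and 2 lone pairs: steric number 4 → sp3.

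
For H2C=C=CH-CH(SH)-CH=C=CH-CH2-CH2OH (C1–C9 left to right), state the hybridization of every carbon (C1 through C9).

C1 carries 3 σ bonds, plus one π bond, giving a steric number of 3, so it is sp2.
C2 — 2 σ bonds, plus two π bonds. Steric number 2, so sp.
C3 — 3 σ bonds, plus one π bond. Steric number 3, so sp2.
C4: 4 σ bonds — 4 electron domains, sp3.
C5 (3 σ bonds, plus one π bond) has steric number 3: sp2.
C6: 2 σ bonds, plus two π bonds — 2 electron domains, sp.
C7 — 3 σ bonds, plus one π bond. Steric number 3, so sp2.
C8: 4 σ bonds — 4 electron domains, sp3.
C9: 4 σ bonds — 4 electron domains, sp3.

C1 sp2, C2 sp, C3 sp2, C4 sp3, C5 sp2, C6 sp, C7 sp2, C8 sp3, C9 sp3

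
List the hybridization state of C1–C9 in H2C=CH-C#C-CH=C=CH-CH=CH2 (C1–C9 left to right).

C1 sp2, C2 sp2, C3 sp, C4 sp, C5 sp2, C6 sp, C7 sp2, C8 sp2, C9 sp2

C1 is sp2: 3 σ bonds, plus one π bond, 3 electron-density regions.
C2 — 3 σ bonds, plus one π bond. Steric number 3, so sp2.
C3: 2 σ bonds, plus two π bonds; 2 regions of electron density → sp.
C4 is sp: 2 σ bonds, plus two π bonds, 2 electron-density regions.
C5: 3 σ bonds, plus one π bond; 3 regions of electron density → sp2.
C6: 2 σ bonds, plus two π bonds — 2 electron domains, sp.
C7 (3 σ bonds, plus one π bond) has steric number 3: sp2.
C8: 3 σ bonds, plus one π bond; 3 regions of electron density → sp2.
C9 carries 3 σ bonds, plus one π bond, giving a steric number of 3, so it is sp2.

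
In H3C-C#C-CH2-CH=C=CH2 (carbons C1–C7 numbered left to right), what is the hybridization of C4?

C4 carries 4 σ bonds, giving a steric number of 4, so it is sp3.

sp³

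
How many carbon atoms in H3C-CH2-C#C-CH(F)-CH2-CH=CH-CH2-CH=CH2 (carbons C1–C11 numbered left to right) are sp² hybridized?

C1: sp3
C2: sp3
C3: sp
C4: sp
C5: sp3
C6: sp3
C7: sp2 ✓
C8: sp2 ✓
C9: sp3
C10: sp2 ✓
C11: sp2 ✓
C7, C8, C10, C11 → 4 sp2 carbons.

4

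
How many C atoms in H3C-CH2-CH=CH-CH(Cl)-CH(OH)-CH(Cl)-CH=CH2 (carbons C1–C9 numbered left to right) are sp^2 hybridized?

4

C1: sp3
C2: sp3
C3: sp2 ✓
C4: sp2 ✓
C5: sp3
C6: sp3
C7: sp3
C8: sp2 ✓
C9: sp2 ✓
C3, C4, C8, C9 → 4 sp2 carbons.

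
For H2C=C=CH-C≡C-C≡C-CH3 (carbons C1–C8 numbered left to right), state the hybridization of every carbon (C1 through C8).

C1 sp2, C2 sp, C3 sp2, C4 sp, C5 sp, C6 sp, C7 sp, C8 sp3

C1: 3 σ bonds, plus one π bond — 3 electron domains, sp2.
C2 is sp: 2 σ bonds, plus two π bonds, 2 electron-density regions.
C3 (3 σ bonds, plus one π bond) has steric number 3: sp2.
C4: 2 σ bonds, plus two π bonds; 2 regions of electron density → sp.
C5 (2 σ bonds, plus two π bonds) has steric number 2: sp.
C6 has 2 σ bonds, plus two π bonds: steric number 2 → sp.
C7 — 2 σ bonds, plus two π bonds. Steric number 2, so sp.
C8 has 4 σ bonds: steric number 4 → sp3.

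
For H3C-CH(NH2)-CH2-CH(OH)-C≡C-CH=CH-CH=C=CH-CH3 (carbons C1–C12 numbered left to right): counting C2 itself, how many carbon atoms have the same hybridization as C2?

C2 is sp3 (only σ bonds).
C1: sp3 ✓
C2: sp3 ✓
C3: sp3 ✓
C4: sp3 ✓
C5: sp
C6: sp
C7: sp2
C8: sp2
C9: sp2
C10: sp
C11: sp2
C12: sp3 ✓
5 carbons are sp3.

5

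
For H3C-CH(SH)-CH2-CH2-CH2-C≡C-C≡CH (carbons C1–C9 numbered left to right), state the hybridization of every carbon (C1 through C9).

C1 has 4 σ bonds: steric number 4 → sp3.
C2 carries 4 σ bonds, giving a steric number of 4, so it is sp3.
C3 — 4 σ bonds. Steric number 4, so sp3.
C4 carries 4 σ bonds, giving a steric number of 4, so it is sp3.
C5: 4 σ bonds; 4 regions of electron density → sp3.
C6 — 2 σ bonds, plus two π bonds. Steric number 2, so sp.
C7 (2 σ bonds, plus two π bonds) has steric number 2: sp.
C8 (2 σ bonds, plus two π bonds) has steric number 2: sp.
C9 has 2 σ bonds, plus two π bonds: steric number 2 → sp.

C1 sp3, C2 sp3, C3 sp3, C4 sp3, C5 sp3, C6 sp, C7 sp, C8 sp, C9 sp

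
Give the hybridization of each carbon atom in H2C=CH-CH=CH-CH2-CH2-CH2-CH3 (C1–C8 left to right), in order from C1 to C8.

C1 — 3 σ bonds, plus one π bond. Steric number 3, so sp2.
C2 carries 3 σ bonds, plus one π bond, giving a steric number of 3, so it is sp2.
C3 is sp2: 3 σ bonds, plus one π bond, 3 electron-density regions.
C4 — 3 σ bonds, plus one π bond. Steric number 3, so sp2.
C5: 4 σ bonds; 4 regions of electron density → sp3.
C6 has 4 σ bonds: steric number 4 → sp3.
C7: 4 σ bonds; 4 regions of electron density → sp3.
C8 carries 4 σ bonds, giving a steric number of 4, so it is sp3.

C1 sp2, C2 sp2, C3 sp2, C4 sp2, C5 sp3, C6 sp3, C7 sp3, C8 sp3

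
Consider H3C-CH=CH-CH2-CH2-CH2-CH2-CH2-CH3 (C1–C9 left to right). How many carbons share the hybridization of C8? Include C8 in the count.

C8 is sp3 (only σ bonds).
C1: sp3 ✓
C2: sp2
C3: sp2
C4: sp3 ✓
C5: sp3 ✓
C6: sp3 ✓
C7: sp3 ✓
C8: sp3 ✓
C9: sp3 ✓
7 carbons are sp3.

7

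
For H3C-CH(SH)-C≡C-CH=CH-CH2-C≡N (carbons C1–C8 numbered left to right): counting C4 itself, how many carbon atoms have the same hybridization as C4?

C4 is sp (two π bonds).
C1: sp3
C2: sp3
C3: sp ✓
C4: sp ✓
C5: sp2
C6: sp2
C7: sp3
C8: sp ✓
3 carbons are sp.

3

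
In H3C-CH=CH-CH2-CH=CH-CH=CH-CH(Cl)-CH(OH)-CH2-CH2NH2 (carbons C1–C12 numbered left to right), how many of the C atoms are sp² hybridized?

6

C1: sp3
C2: sp2 ✓
C3: sp2 ✓
C4: sp3
C5: sp2 ✓
C6: sp2 ✓
C7: sp2 ✓
C8: sp2 ✓
C9: sp3
C10: sp3
C11: sp3
C12: sp3
C2, C3, C5, C6, C7, C8 → 6 sp2 carbons.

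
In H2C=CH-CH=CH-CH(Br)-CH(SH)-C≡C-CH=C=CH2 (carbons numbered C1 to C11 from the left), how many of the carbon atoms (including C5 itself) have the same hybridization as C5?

2

C5 is sp3 (only σ bonds).
C1: sp2
C2: sp2
C3: sp2
C4: sp2
C5: sp3 ✓
C6: sp3 ✓
C7: sp
C8: sp
C9: sp2
C10: sp
C11: sp2
2 carbons are sp3.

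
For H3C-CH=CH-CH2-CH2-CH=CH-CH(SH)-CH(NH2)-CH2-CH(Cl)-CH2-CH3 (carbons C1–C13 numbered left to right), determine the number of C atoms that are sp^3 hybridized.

C1: sp3 ✓
C2: sp2
C3: sp2
C4: sp3 ✓
C5: sp3 ✓
C6: sp2
C7: sp2
C8: sp3 ✓
C9: sp3 ✓
C10: sp3 ✓
C11: sp3 ✓
C12: sp3 ✓
C13: sp3 ✓
C1, C4, C5, C8, C9, C10, C11, C12, C13 → 9 sp3 carbons.

9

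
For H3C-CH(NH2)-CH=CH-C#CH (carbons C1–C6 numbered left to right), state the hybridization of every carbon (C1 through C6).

C1 sp3, C2 sp3, C3 sp2, C4 sp2, C5 sp, C6 sp

C1 (4 σ bonds) has steric number 4: sp3.
C2 carries 4 σ bonds, giving a steric number of 4, so it is sp3.
C3 is sp2: 3 σ bonds, plus one π bond, 3 electron-density regions.
C4 — 3 σ bonds, plus one π bond. Steric number 3, so sp2.
C5: 2 σ bonds, plus two π bonds; 2 regions of electron density → sp.
C6 — 2 σ bonds, plus two π bonds. Steric number 2, so sp.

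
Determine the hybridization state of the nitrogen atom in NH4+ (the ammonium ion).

Four σ bonds, no lone pair → sp3, tetrahedral.

sp3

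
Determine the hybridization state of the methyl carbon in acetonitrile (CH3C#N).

sp^3

The methyl carbon has 4 σ bonds: steric number 4 → sp3.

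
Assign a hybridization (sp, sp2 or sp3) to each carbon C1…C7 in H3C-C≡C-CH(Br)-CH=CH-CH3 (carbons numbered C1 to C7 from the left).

C1 is sp3: 4 σ bonds, 4 electron-density regions.
C2 (2 σ bonds, plus two π bonds) has steric number 2: sp.
C3 has 2 σ bonds, plus two π bonds: steric number 2 → sp.
C4 carries 4 σ bonds, giving a steric number of 4, so it is sp3.
C5 carries 3 σ bonds, plus one π bond, giving a steric number of 3, so it is sp2.
C6 has 3 σ bonds, plus one π bond: steric number 3 → sp2.
C7: 4 σ bonds; 4 regions of electron density → sp3.

C1 sp3, C2 sp, C3 sp, C4 sp3, C5 sp2, C6 sp2, C7 sp3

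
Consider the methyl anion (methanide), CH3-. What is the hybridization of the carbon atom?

Three σ bonds + one lone pair = steric number 4 → sp3, pyramidal.

sp³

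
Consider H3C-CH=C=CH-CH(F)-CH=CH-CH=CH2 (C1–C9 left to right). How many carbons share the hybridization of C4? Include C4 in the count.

6

C4 is sp2 (one π bond).
C1: sp3
C2: sp2 ✓
C3: sp
C4: sp2 ✓
C5: sp3
C6: sp2 ✓
C7: sp2 ✓
C8: sp2 ✓
C9: sp2 ✓
6 carbons are sp2.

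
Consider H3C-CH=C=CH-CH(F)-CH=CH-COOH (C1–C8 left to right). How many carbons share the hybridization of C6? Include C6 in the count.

5

C6 is sp2 (one π bond).
C1: sp3
C2: sp2 ✓
C3: sp
C4: sp2 ✓
C5: sp3
C6: sp2 ✓
C7: sp2 ✓
C8: sp2 ✓
5 carbons are sp2.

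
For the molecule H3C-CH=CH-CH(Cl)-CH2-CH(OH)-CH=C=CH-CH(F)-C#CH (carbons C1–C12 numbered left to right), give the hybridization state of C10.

sp³

C10: 4 σ bonds — 4 electron domains, sp3.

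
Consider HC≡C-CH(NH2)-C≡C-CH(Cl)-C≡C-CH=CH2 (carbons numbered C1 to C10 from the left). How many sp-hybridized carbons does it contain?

C1: sp ✓
C2: sp ✓
C3: sp3
C4: sp ✓
C5: sp ✓
C6: sp3
C7: sp ✓
C8: sp ✓
C9: sp2
C10: sp2
C1, C2, C4, C5, C7, C8 → 6 sp carbons.

6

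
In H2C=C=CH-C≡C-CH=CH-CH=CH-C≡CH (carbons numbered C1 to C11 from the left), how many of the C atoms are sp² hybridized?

C1: sp2 ✓
C2: sp
C3: sp2 ✓
C4: sp
C5: sp
C6: sp2 ✓
C7: sp2 ✓
C8: sp2 ✓
C9: sp2 ✓
C10: sp
C11: sp
C1, C3, C6, C7, C8, C9 → 6 sp2 carbons.

6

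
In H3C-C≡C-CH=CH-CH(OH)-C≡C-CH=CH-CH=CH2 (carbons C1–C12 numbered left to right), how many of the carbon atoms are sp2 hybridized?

6

C1: sp3
C2: sp
C3: sp
C4: sp2 ✓
C5: sp2 ✓
C6: sp3
C7: sp
C8: sp
C9: sp2 ✓
C10: sp2 ✓
C11: sp2 ✓
C12: sp2 ✓
C4, C5, C9, C10, C11, C12 → 6 sp2 carbons.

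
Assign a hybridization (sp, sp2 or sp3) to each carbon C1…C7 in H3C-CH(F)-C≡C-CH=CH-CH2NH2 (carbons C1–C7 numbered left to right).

C1: 4 σ bonds; 4 regions of electron density → sp3.
C2 — 4 σ bonds. Steric number 4, so sp3.
C3 has 2 σ bonds, plus two π bonds: steric number 2 → sp.
C4 has 2 σ bonds, plus two π bonds: steric number 2 → sp.
C5 is sp2: 3 σ bonds, plus one π bond, 3 electron-density regions.
C6 — 3 σ bonds, plus one π bond. Steric number 3, so sp2.
C7 (4 σ bonds) has steric number 4: sp3.

C1 sp3, C2 sp3, C3 sp, C4 sp, C5 sp2, C6 sp2, C7 sp3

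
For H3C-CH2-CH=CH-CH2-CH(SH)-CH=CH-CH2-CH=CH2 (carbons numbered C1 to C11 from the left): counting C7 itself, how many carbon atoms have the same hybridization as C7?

6

C7 is sp2 (one π bond).
C1: sp3
C2: sp3
C3: sp2 ✓
C4: sp2 ✓
C5: sp3
C6: sp3
C7: sp2 ✓
C8: sp2 ✓
C9: sp3
C10: sp2 ✓
C11: sp2 ✓
6 carbons are sp2.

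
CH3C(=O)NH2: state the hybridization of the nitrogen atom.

sp2

The nitrogen lone pair is delocalised into the carbonyl π system (amide resonance), so N is planar sp2 rather than the sp3 a naive steric count of 4 would suggest.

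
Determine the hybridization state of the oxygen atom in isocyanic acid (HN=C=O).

The oxygen atom (1 σ bond and 2 lone pairs, plus one π bond) has steric number 3: sp2.

sp2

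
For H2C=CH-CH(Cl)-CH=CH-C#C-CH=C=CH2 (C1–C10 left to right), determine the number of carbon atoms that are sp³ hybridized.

C1: sp2
C2: sp2
C3: sp3 ✓
C4: sp2
C5: sp2
C6: sp
C7: sp
C8: sp2
C9: sp
C10: sp2
C3 → 1 sp3 carbon.

1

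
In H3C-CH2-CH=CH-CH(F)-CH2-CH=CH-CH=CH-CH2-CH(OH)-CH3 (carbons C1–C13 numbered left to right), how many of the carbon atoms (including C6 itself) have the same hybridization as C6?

C6 is sp3 (only σ bonds).
C1: sp3 ✓
C2: sp3 ✓
C3: sp2
C4: sp2
C5: sp3 ✓
C6: sp3 ✓
C7: sp2
C8: sp2
C9: sp2
C10: sp2
C11: sp3 ✓
C12: sp3 ✓
C13: sp3 ✓
7 carbons are sp3.

7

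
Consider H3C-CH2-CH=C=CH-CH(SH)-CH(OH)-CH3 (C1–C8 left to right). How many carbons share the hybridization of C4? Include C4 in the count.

1

C4 is sp (two π bonds).
C1: sp3
C2: sp3
C3: sp2
C4: sp ✓
C5: sp2
C6: sp3
C7: sp3
C8: sp3
1 carbon is sp.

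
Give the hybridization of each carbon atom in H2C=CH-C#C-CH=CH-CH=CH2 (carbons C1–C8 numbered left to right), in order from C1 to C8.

C1 sp2, C2 sp2, C3 sp, C4 sp, C5 sp2, C6 sp2, C7 sp2, C8 sp2

C1 has 3 σ bonds, plus one π bond: steric number 3 → sp2.
C2 carries 3 σ bonds, plus one π bond, giving a steric number of 3, so it is sp2.
C3 (2 σ bonds, plus two π bonds) has steric number 2: sp.
C4 is sp: 2 σ bonds, plus two π bonds, 2 electron-density regions.
C5 (3 σ bonds, plus one π bond) has steric number 3: sp2.
C6: 3 σ bonds, plus one π bond — 3 electron domains, sp2.
C7 (3 σ bonds, plus one π bond) has steric number 3: sp2.
C8 is sp2: 3 σ bonds, plus one π bond, 3 electron-density regions.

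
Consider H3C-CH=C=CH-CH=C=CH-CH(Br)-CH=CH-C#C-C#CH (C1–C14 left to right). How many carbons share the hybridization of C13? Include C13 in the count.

6

C13 is sp (two π bonds).
C1: sp3
C2: sp2
C3: sp ✓
C4: sp2
C5: sp2
C6: sp ✓
C7: sp2
C8: sp3
C9: sp2
C10: sp2
C11: sp ✓
C12: sp ✓
C13: sp ✓
C14: sp ✓
6 carbons are sp.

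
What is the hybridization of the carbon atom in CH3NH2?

sp3

The carbon atom carries 4 σ bonds, giving a steric number of 4, so it is sp3.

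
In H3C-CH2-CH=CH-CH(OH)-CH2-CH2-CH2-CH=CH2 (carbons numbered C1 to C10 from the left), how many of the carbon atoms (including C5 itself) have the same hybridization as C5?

C5 is sp3 (only σ bonds).
C1: sp3 ✓
C2: sp3 ✓
C3: sp2
C4: sp2
C5: sp3 ✓
C6: sp3 ✓
C7: sp3 ✓
C8: sp3 ✓
C9: sp2
C10: sp2
6 carbons are sp3.

6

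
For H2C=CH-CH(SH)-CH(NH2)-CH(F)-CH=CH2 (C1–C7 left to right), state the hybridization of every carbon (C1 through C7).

C1 has 3 σ bonds, plus one π bond: steric number 3 → sp2.
C2 has 3 σ bonds, plus one π bond: steric number 3 → sp2.
C3 carries 4 σ bonds, giving a steric number of 4, so it is sp3.
C4 — 4 σ bonds. Steric number 4, so sp3.
C5 — 4 σ bonds. Steric number 4, so sp3.
C6 is sp2: 3 σ bonds, plus one π bond, 3 electron-density regions.
C7: 3 σ bonds, plus one π bond — 3 electron domains, sp2.

C1 sp2, C2 sp2, C3 sp3, C4 sp3, C5 sp3, C6 sp2, C7 sp2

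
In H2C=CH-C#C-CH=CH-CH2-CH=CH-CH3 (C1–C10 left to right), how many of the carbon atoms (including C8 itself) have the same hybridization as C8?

C8 is sp2 (one π bond).
C1: sp2 ✓
C2: sp2 ✓
C3: sp
C4: sp
C5: sp2 ✓
C6: sp2 ✓
C7: sp3
C8: sp2 ✓
C9: sp2 ✓
C10: sp3
6 carbons are sp2.

6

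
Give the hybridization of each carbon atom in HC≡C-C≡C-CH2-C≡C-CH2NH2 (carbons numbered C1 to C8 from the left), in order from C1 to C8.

C1 sp, C2 sp, C3 sp, C4 sp, C5 sp3, C6 sp, C7 sp, C8 sp3

C1 — 2 σ bonds, plus two π bonds. Steric number 2, so sp.
C2 carries 2 σ bonds, plus two π bonds, giving a steric number of 2, so it is sp.
C3 carries 2 σ bonds, plus two π bonds, giving a steric number of 2, so it is sp.
C4: 2 σ bonds, plus two π bonds — 2 electron domains, sp.
C5: 4 σ bonds; 4 regions of electron density → sp3.
C6: 2 σ bonds, plus two π bonds; 2 regions of electron density → sp.
C7 is sp: 2 σ bonds, plus two π bonds, 2 electron-density regions.
C8: 4 σ bonds; 4 regions of electron density → sp3.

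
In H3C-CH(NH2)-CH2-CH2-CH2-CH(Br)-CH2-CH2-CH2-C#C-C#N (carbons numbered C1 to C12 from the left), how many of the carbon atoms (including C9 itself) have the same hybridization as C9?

9

C9 is sp3 (only σ bonds).
C1: sp3 ✓
C2: sp3 ✓
C3: sp3 ✓
C4: sp3 ✓
C5: sp3 ✓
C6: sp3 ✓
C7: sp3 ✓
C8: sp3 ✓
C9: sp3 ✓
C10: sp
C11: sp
C12: sp
9 carbons are sp3.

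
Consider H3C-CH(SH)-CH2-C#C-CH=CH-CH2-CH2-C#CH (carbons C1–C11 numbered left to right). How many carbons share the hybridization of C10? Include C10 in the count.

4

C10 is sp (two π bonds).
C1: sp3
C2: sp3
C3: sp3
C4: sp ✓
C5: sp ✓
C6: sp2
C7: sp2
C8: sp3
C9: sp3
C10: sp ✓
C11: sp ✓
4 carbons are sp.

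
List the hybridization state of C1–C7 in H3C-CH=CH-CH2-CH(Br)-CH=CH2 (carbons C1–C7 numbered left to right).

C1: 4 σ bonds — 4 electron domains, sp3.
C2 — 3 σ bonds, plus one π bond. Steric number 3, so sp2.
C3 is sp2: 3 σ bonds, plus one π bond, 3 electron-density regions.
C4 carries 4 σ bonds, giving a steric number of 4, so it is sp3.
C5 carries 4 σ bonds, giving a steric number of 4, so it is sp3.
C6 is sp2: 3 σ bonds, plus one π bond, 3 electron-density regions.
C7 has 3 σ bonds, plus one π bond: steric number 3 → sp2.

C1 sp3, C2 sp2, C3 sp2, C4 sp3, C5 sp3, C6 sp2, C7 sp2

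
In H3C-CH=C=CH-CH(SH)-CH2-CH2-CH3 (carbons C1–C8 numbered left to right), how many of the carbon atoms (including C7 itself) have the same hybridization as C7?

5

C7 is sp3 (only σ bonds).
C1: sp3 ✓
C2: sp2
C3: sp
C4: sp2
C5: sp3 ✓
C6: sp3 ✓
C7: sp3 ✓
C8: sp3 ✓
5 carbons are sp3.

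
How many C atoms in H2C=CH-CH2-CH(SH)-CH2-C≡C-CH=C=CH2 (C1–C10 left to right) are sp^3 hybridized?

3

C1: sp2
C2: sp2
C3: sp3 ✓
C4: sp3 ✓
C5: sp3 ✓
C6: sp
C7: sp
C8: sp2
C9: sp
C10: sp2
C3, C4, C5 → 3 sp3 carbons.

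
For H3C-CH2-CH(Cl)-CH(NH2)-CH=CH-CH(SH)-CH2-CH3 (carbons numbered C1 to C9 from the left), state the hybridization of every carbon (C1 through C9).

C1 has 4 σ bonds: steric number 4 → sp3.
C2: 4 σ bonds — 4 electron domains, sp3.
C3 — 4 σ bonds. Steric number 4, so sp3.
C4: 4 σ bonds — 4 electron domains, sp3.
C5 (3 σ bonds, plus one π bond) has steric number 3: sp2.
C6 has 3 σ bonds, plus one π bond: steric number 3 → sp2.
C7 is sp3: 4 σ bonds, 4 electron-density regions.
C8 (4 σ bonds) has steric number 4: sp3.
C9 carries 4 σ bonds, giving a steric number of 4, so it is sp3.

C1 sp3, C2 sp3, C3 sp3, C4 sp3, C5 sp2, C6 sp2, C7 sp3, C8 sp3, C9 sp3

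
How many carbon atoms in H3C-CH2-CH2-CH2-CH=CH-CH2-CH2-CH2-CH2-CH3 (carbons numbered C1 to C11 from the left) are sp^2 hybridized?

2

C1: sp3
C2: sp3
C3: sp3
C4: sp3
C5: sp2 ✓
C6: sp2 ✓
C7: sp3
C8: sp3
C9: sp3
C10: sp3
C11: sp3
C5, C6 → 2 sp2 carbons.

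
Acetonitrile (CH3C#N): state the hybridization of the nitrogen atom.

N has one σ bond and one lone pair: steric number 2 → sp.

sp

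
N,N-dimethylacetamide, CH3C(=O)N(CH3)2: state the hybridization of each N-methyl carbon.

Each N-methyl carbon has 4 σ bonds: steric number 4 → sp3.

sp³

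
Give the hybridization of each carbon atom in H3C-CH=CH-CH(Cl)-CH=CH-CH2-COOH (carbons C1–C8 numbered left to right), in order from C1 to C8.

C1: 4 σ bonds; 4 regions of electron density → sp3.
C2 is sp2: 3 σ bonds, plus one π bond, 3 electron-density regions.
C3 carries 3 σ bonds, plus one π bond, giving a steric number of 3, so it is sp2.
C4 is sp3: 4 σ bonds, 4 electron-density regions.
C5 (3 σ bonds, plus one π bond) has steric number 3: sp2.
C6 — 3 σ bonds, plus one π bond. Steric number 3, so sp2.
C7 carries 4 σ bonds, giving a steric number of 4, so it is sp3.
C8 carries 3 σ bonds, plus one π bond, giving a steric number of 3, so it is sp2.

C1 sp3, C2 sp2, C3 sp2, C4 sp3, C5 sp2, C6 sp2, C7 sp3, C8 sp2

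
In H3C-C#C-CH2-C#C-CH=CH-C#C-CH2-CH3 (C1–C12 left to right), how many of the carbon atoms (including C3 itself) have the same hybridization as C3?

6

C3 is sp (two π bonds).
C1: sp3
C2: sp ✓
C3: sp ✓
C4: sp3
C5: sp ✓
C6: sp ✓
C7: sp2
C8: sp2
C9: sp ✓
C10: sp ✓
C11: sp3
C12: sp3
6 carbons are sp.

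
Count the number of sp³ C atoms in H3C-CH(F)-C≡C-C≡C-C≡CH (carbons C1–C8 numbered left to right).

2

C1: sp3 ✓
C2: sp3 ✓
C3: sp
C4: sp
C5: sp
C6: sp
C7: sp
C8: sp
C1, C2 → 2 sp3 carbons.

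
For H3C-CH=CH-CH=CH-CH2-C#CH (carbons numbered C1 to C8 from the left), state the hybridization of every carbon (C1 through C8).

C1 sp3, C2 sp2, C3 sp2, C4 sp2, C5 sp2, C6 sp3, C7 sp, C8 sp

C1 carries 4 σ bonds, giving a steric number of 4, so it is sp3.
C2 (3 σ bonds, plus one π bond) has steric number 3: sp2.
C3 (3 σ bonds, plus one π bond) has steric number 3: sp2.
C4: 3 σ bonds, plus one π bond; 3 regions of electron density → sp2.
C5 carries 3 σ bonds, plus one π bond, giving a steric number of 3, so it is sp2.
C6 is sp3: 4 σ bonds, 4 electron-density regions.
C7 — 2 σ bonds, plus two π bonds. Steric number 2, so sp.
C8 (2 σ bonds, plus two π bonds) has steric number 2: sp.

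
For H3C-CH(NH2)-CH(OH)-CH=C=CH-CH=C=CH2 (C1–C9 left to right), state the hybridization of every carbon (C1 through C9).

C1 is sp3: 4 σ bonds, 4 electron-density regions.
C2 has 4 σ bonds: steric number 4 → sp3.
C3: 4 σ bonds — 4 electron domains, sp3.
C4 carries 3 σ bonds, plus one π bond, giving a steric number of 3, so it is sp2.
C5 is sp: 2 σ bonds, plus two π bonds, 2 electron-density regions.
C6: 3 σ bonds, plus one π bond; 3 regions of electron density → sp2.
C7 (3 σ bonds, plus one π bond) has steric number 3: sp2.
C8: 2 σ bonds, plus two π bonds; 2 regions of electron density → sp.
C9 is sp2: 3 σ bonds, plus one π bond, 3 electron-density regions.

C1 sp3, C2 sp3, C3 sp3, C4 sp2, C5 sp, C6 sp2, C7 sp2, C8 sp, C9 sp2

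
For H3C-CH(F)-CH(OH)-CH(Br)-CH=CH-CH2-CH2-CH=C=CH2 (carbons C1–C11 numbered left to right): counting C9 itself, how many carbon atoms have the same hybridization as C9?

C9 is sp2 (one π bond).
C1: sp3
C2: sp3
C3: sp3
C4: sp3
C5: sp2 ✓
C6: sp2 ✓
C7: sp3
C8: sp3
C9: sp2 ✓
C10: sp
C11: sp2 ✓
4 carbons are sp2.

4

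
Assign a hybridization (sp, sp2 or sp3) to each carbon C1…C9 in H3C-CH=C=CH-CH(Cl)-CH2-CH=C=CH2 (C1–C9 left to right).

C1 is sp3: 4 σ bonds, 4 electron-density regions.
C2: 3 σ bonds, plus one π bond; 3 regions of electron density → sp2.
C3: 2 σ bonds, plus two π bonds — 2 electron domains, sp.
C4: 3 σ bonds, plus one π bond; 3 regions of electron density → sp2.
C5 is sp3: 4 σ bonds, 4 electron-density regions.
C6 — 4 σ bonds. Steric number 4, so sp3.
C7 carries 3 σ bonds, plus one π bond, giving a steric number of 3, so it is sp2.
C8 — 2 σ bonds, plus two π bonds. Steric number 2, so sp.
C9 has 3 σ bonds, plus one π bond: steric number 3 → sp2.

C1 sp3, C2 sp2, C3 sp, C4 sp2, C5 sp3, C6 sp3, C7 sp2, C8 sp, C9 sp2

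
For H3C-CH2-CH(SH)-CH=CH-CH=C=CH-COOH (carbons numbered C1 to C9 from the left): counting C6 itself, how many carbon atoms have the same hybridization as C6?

C6 is sp2 (one π bond).
C1: sp3
C2: sp3
C3: sp3
C4: sp2 ✓
C5: sp2 ✓
C6: sp2 ✓
C7: sp
C8: sp2 ✓
C9: sp2 ✓
5 carbons are sp2.

5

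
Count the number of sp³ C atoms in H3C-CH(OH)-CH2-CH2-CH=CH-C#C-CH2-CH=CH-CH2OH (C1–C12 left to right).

6

C1: sp3 ✓
C2: sp3 ✓
C3: sp3 ✓
C4: sp3 ✓
C5: sp2
C6: sp2
C7: sp
C8: sp
C9: sp3 ✓
C10: sp2
C11: sp2
C12: sp3 ✓
C1, C2, C3, C4, C9, C12 → 6 sp3 carbons.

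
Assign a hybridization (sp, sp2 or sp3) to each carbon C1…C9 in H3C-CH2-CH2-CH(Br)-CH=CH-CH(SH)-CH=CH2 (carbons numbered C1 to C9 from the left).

C1 sp3, C2 sp3, C3 sp3, C4 sp3, C5 sp2, C6 sp2, C7 sp3, C8 sp2, C9 sp2

C1: 4 σ bonds; 4 regions of electron density → sp3.
C2 is sp3: 4 σ bonds, 4 electron-density regions.
C3: 4 σ bonds — 4 electron domains, sp3.
C4 is sp3: 4 σ bonds, 4 electron-density regions.
C5 has 3 σ bonds, plus one π bond: steric number 3 → sp2.
C6 has 3 σ bonds, plus one π bond: steric number 3 → sp2.
C7: 4 σ bonds — 4 electron domains, sp3.
C8 is sp2: 3 σ bonds, plus one π bond, 3 electron-density regions.
C9 — 3 σ bonds, plus one π bond. Steric number 3, so sp2.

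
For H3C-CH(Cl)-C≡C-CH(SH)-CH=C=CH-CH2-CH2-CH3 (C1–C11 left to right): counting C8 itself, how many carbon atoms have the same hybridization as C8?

C8 is sp2 (one π bond).
C1: sp3
C2: sp3
C3: sp
C4: sp
C5: sp3
C6: sp2 ✓
C7: sp
C8: sp2 ✓
C9: sp3
C10: sp3
C11: sp3
2 carbons are sp2.

2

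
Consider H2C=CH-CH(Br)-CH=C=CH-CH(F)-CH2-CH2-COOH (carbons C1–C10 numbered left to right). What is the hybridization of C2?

C2 — 3 σ bonds, plus one π bond. Steric number 3, so sp2.

sp2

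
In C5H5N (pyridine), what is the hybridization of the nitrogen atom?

N has two σ bonds and one lone pair in the ring plane (steric number 3 → sp2); its p orbital contributes one electron to the aromatic π system via the C=N double bond.

sp2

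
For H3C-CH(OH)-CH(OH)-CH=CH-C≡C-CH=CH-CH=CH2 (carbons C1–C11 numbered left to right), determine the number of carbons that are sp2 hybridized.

6

C1: sp3
C2: sp3
C3: sp3
C4: sp2 ✓
C5: sp2 ✓
C6: sp
C7: sp
C8: sp2 ✓
C9: sp2 ✓
C10: sp2 ✓
C11: sp2 ✓
C4, C5, C8, C9, C10, C11 → 6 sp2 carbons.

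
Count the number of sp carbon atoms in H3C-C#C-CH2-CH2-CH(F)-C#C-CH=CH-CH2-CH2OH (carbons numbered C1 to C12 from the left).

4

C1: sp3
C2: sp ✓
C3: sp ✓
C4: sp3
C5: sp3
C6: sp3
C7: sp ✓
C8: sp ✓
C9: sp2
C10: sp2
C11: sp3
C12: sp3
C2, C3, C7, C8 → 4 sp carbons.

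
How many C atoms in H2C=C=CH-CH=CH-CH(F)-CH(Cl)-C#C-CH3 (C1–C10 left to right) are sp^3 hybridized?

3

C1: sp2
C2: sp
C3: sp2
C4: sp2
C5: sp2
C6: sp3 ✓
C7: sp3 ✓
C8: sp
C9: sp
C10: sp3 ✓
C6, C7, C10 → 3 sp3 carbons.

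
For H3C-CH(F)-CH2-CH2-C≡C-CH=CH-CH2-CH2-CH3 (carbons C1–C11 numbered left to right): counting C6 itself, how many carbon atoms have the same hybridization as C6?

2

C6 is sp (two π bonds).
C1: sp3
C2: sp3
C3: sp3
C4: sp3
C5: sp ✓
C6: sp ✓
C7: sp2
C8: sp2
C9: sp3
C10: sp3
C11: sp3
2 carbons are sp.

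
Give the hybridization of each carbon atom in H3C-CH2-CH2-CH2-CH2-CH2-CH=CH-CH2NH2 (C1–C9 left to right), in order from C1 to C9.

C1 is sp3: 4 σ bonds, 4 electron-density regions.
C2: 4 σ bonds; 4 regions of electron density → sp3.
C3 carries 4 σ bonds, giving a steric number of 4, so it is sp3.
C4 (4 σ bonds) has steric number 4: sp3.
C5: 4 σ bonds — 4 electron domains, sp3.
C6: 4 σ bonds — 4 electron domains, sp3.
C7 carries 3 σ bonds, plus one π bond, giving a steric number of 3, so it is sp2.
C8 — 3 σ bonds, plus one π bond. Steric number 3, so sp2.
C9: 4 σ bonds — 4 electron domains, sp3.

C1 sp3, C2 sp3, C3 sp3, C4 sp3, C5 sp3, C6 sp3, C7 sp2, C8 sp2, C9 sp3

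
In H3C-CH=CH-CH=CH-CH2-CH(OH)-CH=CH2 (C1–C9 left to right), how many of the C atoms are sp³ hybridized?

3

C1: sp3 ✓
C2: sp2
C3: sp2
C4: sp2
C5: sp2
C6: sp3 ✓
C7: sp3 ✓
C8: sp2
C9: sp2
C1, C6, C7 → 3 sp3 carbons.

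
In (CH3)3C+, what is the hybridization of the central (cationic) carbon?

Three σ bonds and an empty p orbital; no lone pair → steric number 3 → sp2 and planar.

sp2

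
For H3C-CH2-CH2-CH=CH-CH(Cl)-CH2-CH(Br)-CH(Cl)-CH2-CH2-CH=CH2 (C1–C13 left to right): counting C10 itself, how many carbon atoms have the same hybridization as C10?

9

C10 is sp3 (only σ bonds).
C1: sp3 ✓
C2: sp3 ✓
C3: sp3 ✓
C4: sp2
C5: sp2
C6: sp3 ✓
C7: sp3 ✓
C8: sp3 ✓
C9: sp3 ✓
C10: sp3 ✓
C11: sp3 ✓
C12: sp2
C13: sp2
9 carbons are sp3.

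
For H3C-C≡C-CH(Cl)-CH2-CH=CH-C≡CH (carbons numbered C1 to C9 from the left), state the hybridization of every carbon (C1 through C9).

C1 sp3, C2 sp, C3 sp, C4 sp3, C5 sp3, C6 sp2, C7 sp2, C8 sp, C9 sp

C1: 4 σ bonds; 4 regions of electron density → sp3.
C2: 2 σ bonds, plus two π bonds — 2 electron domains, sp.
C3 carries 2 σ bonds, plus two π bonds, giving a steric number of 2, so it is sp.
C4: 4 σ bonds; 4 regions of electron density → sp3.
C5 — 4 σ bonds. Steric number 4, so sp3.
C6 is sp2: 3 σ bonds, plus one π bond, 3 electron-density regions.
C7 — 3 σ bonds, plus one π bond. Steric number 3, so sp2.
C8 — 2 σ bonds, plus two π bonds. Steric number 2, so sp.
C9 has 2 σ bonds, plus two π bonds: steric number 2 → sp.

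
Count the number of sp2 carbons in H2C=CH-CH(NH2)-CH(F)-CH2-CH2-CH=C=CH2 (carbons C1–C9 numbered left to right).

4

C1: sp2 ✓
C2: sp2 ✓
C3: sp3
C4: sp3
C5: sp3
C6: sp3
C7: sp2 ✓
C8: sp
C9: sp2 ✓
C1, C2, C7, C9 → 4 sp2 carbons.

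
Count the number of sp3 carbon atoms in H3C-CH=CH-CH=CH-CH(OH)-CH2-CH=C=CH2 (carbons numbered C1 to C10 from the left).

3

C1: sp3 ✓
C2: sp2
C3: sp2
C4: sp2
C5: sp2
C6: sp3 ✓
C7: sp3 ✓
C8: sp2
C9: sp
C10: sp2
C1, C6, C7 → 3 sp3 carbons.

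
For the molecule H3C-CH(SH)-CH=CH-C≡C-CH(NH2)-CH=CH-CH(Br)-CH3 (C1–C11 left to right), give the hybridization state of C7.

sp3

C7 has 4 σ bonds: steric number 4 → sp3.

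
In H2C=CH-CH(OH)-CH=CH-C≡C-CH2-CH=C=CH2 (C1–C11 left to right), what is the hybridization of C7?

sp

C7 — 2 σ bonds, plus two π bonds. Steric number 2, so sp.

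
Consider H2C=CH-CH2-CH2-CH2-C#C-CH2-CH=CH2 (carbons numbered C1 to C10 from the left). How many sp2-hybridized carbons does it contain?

4

C1: sp2 ✓
C2: sp2 ✓
C3: sp3
C4: sp3
C5: sp3
C6: sp
C7: sp
C8: sp3
C9: sp2 ✓
C10: sp2 ✓
C1, C2, C9, C10 → 4 sp2 carbons.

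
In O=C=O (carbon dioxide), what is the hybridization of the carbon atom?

sp

Two σ bonds, two π bonds → steric number 2 → sp.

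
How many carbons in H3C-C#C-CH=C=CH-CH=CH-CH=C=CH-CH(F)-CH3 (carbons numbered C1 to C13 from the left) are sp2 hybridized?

C1: sp3
C2: sp
C3: sp
C4: sp2 ✓
C5: sp
C6: sp2 ✓
C7: sp2 ✓
C8: sp2 ✓
C9: sp2 ✓
C10: sp
C11: sp2 ✓
C12: sp3
C13: sp3
C4, C6, C7, C8, C9, C11 → 6 sp2 carbons.

6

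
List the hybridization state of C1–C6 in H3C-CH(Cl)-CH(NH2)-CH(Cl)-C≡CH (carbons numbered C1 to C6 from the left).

C1 — 4 σ bonds. Steric number 4, so sp3.
C2: 4 σ bonds — 4 electron domains, sp3.
C3: 4 σ bonds — 4 electron domains, sp3.
C4 has 4 σ bonds: steric number 4 → sp3.
C5 is sp: 2 σ bonds, plus two π bonds, 2 electron-density regions.
C6: 2 σ bonds, plus two π bonds — 2 electron domains, sp.

C1 sp3, C2 sp3, C3 sp3, C4 sp3, C5 sp, C6 sp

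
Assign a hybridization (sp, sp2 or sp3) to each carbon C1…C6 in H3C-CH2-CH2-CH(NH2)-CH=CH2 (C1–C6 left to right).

C1 sp3, C2 sp3, C3 sp3, C4 sp3, C5 sp2, C6 sp2

C1 (4 σ bonds) has steric number 4: sp3.
C2 has 4 σ bonds: steric number 4 → sp3.
C3: 4 σ bonds; 4 regions of electron density → sp3.
C4 (4 σ bonds) has steric number 4: sp3.
C5 is sp2: 3 σ bonds, plus one π bond, 3 electron-density regions.
C6 has 3 σ bonds, plus one π bond: steric number 3 → sp2.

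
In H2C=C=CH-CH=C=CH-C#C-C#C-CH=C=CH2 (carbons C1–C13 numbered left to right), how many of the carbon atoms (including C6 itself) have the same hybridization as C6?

6

C6 is sp2 (one π bond).
C1: sp2 ✓
C2: sp
C3: sp2 ✓
C4: sp2 ✓
C5: sp
C6: sp2 ✓
C7: sp
C8: sp
C9: sp
C10: sp
C11: sp2 ✓
C12: sp
C13: sp2 ✓
6 carbons are sp2.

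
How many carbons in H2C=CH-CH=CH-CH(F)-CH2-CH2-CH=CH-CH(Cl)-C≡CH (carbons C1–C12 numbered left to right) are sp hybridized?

C1: sp2
C2: sp2
C3: sp2
C4: sp2
C5: sp3
C6: sp3
C7: sp3
C8: sp2
C9: sp2
C10: sp3
C11: sp ✓
C12: sp ✓
C11, C12 → 2 sp carbons.

2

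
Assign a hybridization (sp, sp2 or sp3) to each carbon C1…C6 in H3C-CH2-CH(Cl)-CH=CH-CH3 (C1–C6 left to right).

C1 sp3, C2 sp3, C3 sp3, C4 sp2, C5 sp2, C6 sp3

C1: 4 σ bonds — 4 electron domains, sp3.
C2 has 4 σ bonds: steric number 4 → sp3.
C3 is sp3: 4 σ bonds, 4 electron-density regions.
C4 — 3 σ bonds, plus one π bond. Steric number 3, so sp2.
C5 is sp2: 3 σ bonds, plus one π bond, 3 electron-density regions.
C6: 4 σ bonds — 4 electron domains, sp3.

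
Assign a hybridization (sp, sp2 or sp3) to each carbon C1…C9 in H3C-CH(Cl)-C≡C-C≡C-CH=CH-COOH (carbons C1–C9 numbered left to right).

C1 is sp3: 4 σ bonds, 4 electron-density regions.
C2 is sp3: 4 σ bonds, 4 electron-density regions.
C3 is sp: 2 σ bonds, plus two π bonds, 2 electron-density regions.
C4 — 2 σ bonds, plus two π bonds. Steric number 2, so sp.
C5 is sp: 2 σ bonds, plus two π bonds, 2 electron-density regions.
C6: 2 σ bonds, plus two π bonds; 2 regions of electron density → sp.
C7 has 3 σ bonds, plus one π bond: steric number 3 → sp2.
C8 carries 3 σ bonds, plus one π bond, giving a steric number of 3, so it is sp2.
C9 carries 3 σ bonds, plus one π bond, giving a steric number of 3, so it is sp2.

C1 sp3, C2 sp3, C3 sp, C4 sp, C5 sp, C6 sp, C7 sp2, C8 sp2, C9 sp2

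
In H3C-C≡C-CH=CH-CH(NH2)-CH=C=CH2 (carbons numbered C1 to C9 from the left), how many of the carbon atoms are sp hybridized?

C1: sp3
C2: sp ✓
C3: sp ✓
C4: sp2
C5: sp2
C6: sp3
C7: sp2
C8: sp ✓
C9: sp2
C2, C3, C8 → 3 sp carbons.

3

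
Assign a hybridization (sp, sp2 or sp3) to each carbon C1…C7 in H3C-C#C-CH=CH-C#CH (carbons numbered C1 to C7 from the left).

C1 sp3, C2 sp, C3 sp, C4 sp2, C5 sp2, C6 sp, C7 sp

C1 carries 4 σ bonds, giving a steric number of 4, so it is sp3.
C2 carries 2 σ bonds, plus two π bonds, giving a steric number of 2, so it is sp.
C3 has 2 σ bonds, plus two π bonds: steric number 2 → sp.
C4 carries 3 σ bonds, plus one π bond, giving a steric number of 3, so it is sp2.
C5 is sp2: 3 σ bonds, plus one π bond, 3 electron-density regions.
C6 — 2 σ bonds, plus two π bonds. Steric number 2, so sp.
C7 (2 σ bonds, plus two π bonds) has steric number 2: sp.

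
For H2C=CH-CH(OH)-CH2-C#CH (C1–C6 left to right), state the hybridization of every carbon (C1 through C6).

C1 sp2, C2 sp2, C3 sp3, C4 sp3, C5 sp, C6 sp

C1 carries 3 σ bonds, plus one π bond, giving a steric number of 3, so it is sp2.
C2: 3 σ bonds, plus one π bond — 3 electron domains, sp2.
C3 has 4 σ bonds: steric number 4 → sp3.
C4 carries 4 σ bonds, giving a steric number of 4, so it is sp3.
C5 carries 2 σ bonds, plus two π bonds, giving a steric number of 2, so it is sp.
C6 — 2 σ bonds, plus two π bonds. Steric number 2, so sp.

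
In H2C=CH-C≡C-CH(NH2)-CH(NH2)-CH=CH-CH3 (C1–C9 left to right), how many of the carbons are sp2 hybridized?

C1: sp2 ✓
C2: sp2 ✓
C3: sp
C4: sp
C5: sp3
C6: sp3
C7: sp2 ✓
C8: sp2 ✓
C9: sp3
C1, C2, C7, C8 → 4 sp2 carbons.

4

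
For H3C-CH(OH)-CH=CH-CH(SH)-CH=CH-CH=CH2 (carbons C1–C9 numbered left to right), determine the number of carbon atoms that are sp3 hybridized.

3

C1: sp3 ✓
C2: sp3 ✓
C3: sp2
C4: sp2
C5: sp3 ✓
C6: sp2
C7: sp2
C8: sp2
C9: sp2
C1, C2, C5 → 3 sp3 carbons.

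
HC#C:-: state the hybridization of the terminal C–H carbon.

sp

The terminal C–H carbon: 2 σ bonds, plus two π bonds; 2 regions of electron density → sp.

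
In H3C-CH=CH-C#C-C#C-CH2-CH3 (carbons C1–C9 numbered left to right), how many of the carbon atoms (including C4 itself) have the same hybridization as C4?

4

C4 is sp (two π bonds).
C1: sp3
C2: sp2
C3: sp2
C4: sp ✓
C5: sp ✓
C6: sp ✓
C7: sp ✓
C8: sp3
C9: sp3
4 carbons are sp.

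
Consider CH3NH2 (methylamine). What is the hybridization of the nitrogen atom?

Three σ bonds + one lone pair = steric number 4 → sp3.

sp³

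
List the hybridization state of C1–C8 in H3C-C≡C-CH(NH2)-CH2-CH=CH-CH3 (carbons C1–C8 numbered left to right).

C1 (4 σ bonds) has steric number 4: sp3.
C2 carries 2 σ bonds, plus two π bonds, giving a steric number of 2, so it is sp.
C3 — 2 σ bonds, plus two π bonds. Steric number 2, so sp.
C4: 4 σ bonds; 4 regions of electron density → sp3.
C5: 4 σ bonds — 4 electron domains, sp3.
C6 is sp2: 3 σ bonds, plus one π bond, 3 electron-density regions.
C7: 3 σ bonds, plus one π bond; 3 regions of electron density → sp2.
C8 is sp3: 4 σ bonds, 4 electron-density regions.

C1 sp3, C2 sp, C3 sp, C4 sp3, C5 sp3, C6 sp2, C7 sp2, C8 sp3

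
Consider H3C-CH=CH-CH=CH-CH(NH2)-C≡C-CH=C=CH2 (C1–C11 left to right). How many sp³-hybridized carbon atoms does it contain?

2

C1: sp3 ✓
C2: sp2
C3: sp2
C4: sp2
C5: sp2
C6: sp3 ✓
C7: sp
C8: sp
C9: sp2
C10: sp
C11: sp2
C1, C6 → 2 sp3 carbons.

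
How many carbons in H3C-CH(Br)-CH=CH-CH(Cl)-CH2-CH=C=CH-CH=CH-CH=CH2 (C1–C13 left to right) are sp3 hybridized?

C1: sp3 ✓
C2: sp3 ✓
C3: sp2
C4: sp2
C5: sp3 ✓
C6: sp3 ✓
C7: sp2
C8: sp
C9: sp2
C10: sp2
C11: sp2
C12: sp2
C13: sp2
C1, C2, C5, C6 → 4 sp3 carbons.

4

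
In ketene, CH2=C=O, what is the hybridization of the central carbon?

The central carbon: 2 σ bonds, plus two π bonds; 2 regions of electron density → sp.

sp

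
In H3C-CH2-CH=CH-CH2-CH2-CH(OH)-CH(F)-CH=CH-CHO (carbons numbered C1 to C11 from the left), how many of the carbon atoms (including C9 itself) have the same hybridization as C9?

C9 is sp2 (one π bond).
C1: sp3
C2: sp3
C3: sp2 ✓
C4: sp2 ✓
C5: sp3
C6: sp3
C7: sp3
C8: sp3
C9: sp2 ✓
C10: sp2 ✓
C11: sp2 ✓
5 carbons are sp2.

5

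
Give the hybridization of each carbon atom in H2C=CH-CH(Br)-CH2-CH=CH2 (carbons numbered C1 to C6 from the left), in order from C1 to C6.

C1 (3 σ bonds, plus one π bond) has steric number 3: sp2.
C2: 3 σ bonds, plus one π bond; 3 regions of electron density → sp2.
C3 is sp3: 4 σ bonds, 4 electron-density regions.
C4: 4 σ bonds; 4 regions of electron density → sp3.
C5 has 3 σ bonds, plus one π bond: steric number 3 → sp2.
C6 carries 3 σ bonds, plus one π bond, giving a steric number of 3, so it is sp2.

C1 sp2, C2 sp2, C3 sp3, C4 sp3, C5 sp2, C6 sp2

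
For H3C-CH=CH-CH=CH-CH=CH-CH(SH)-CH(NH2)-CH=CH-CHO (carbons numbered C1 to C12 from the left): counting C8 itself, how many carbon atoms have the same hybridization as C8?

C8 is sp3 (only σ bonds).
C1: sp3 ✓
C2: sp2
C3: sp2
C4: sp2
C5: sp2
C6: sp2
C7: sp2
C8: sp3 ✓
C9: sp3 ✓
C10: sp2
C11: sp2
C12: sp2
3 carbons are sp3.

3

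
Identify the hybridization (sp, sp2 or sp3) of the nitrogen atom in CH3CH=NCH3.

Two σ bonds + one lone pair = steric number 3 → sp2.

sp²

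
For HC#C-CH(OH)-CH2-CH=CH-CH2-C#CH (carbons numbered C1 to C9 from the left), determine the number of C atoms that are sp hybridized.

4

C1: sp ✓
C2: sp ✓
C3: sp3
C4: sp3
C5: sp2
C6: sp2
C7: sp3
C8: sp ✓
C9: sp ✓
C1, C2, C8, C9 → 4 sp carbons.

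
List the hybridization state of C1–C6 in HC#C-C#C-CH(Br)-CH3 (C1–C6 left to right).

C1 sp, C2 sp, C3 sp, C4 sp, C5 sp3, C6 sp3

C1: 2 σ bonds, plus two π bonds — 2 electron domains, sp.
C2 — 2 σ bonds, plus two π bonds. Steric number 2, so sp.
C3 (2 σ bonds, plus two π bonds) has steric number 2: sp.
C4 — 2 σ bonds, plus two π bonds. Steric number 2, so sp.
C5 is sp3: 4 σ bonds, 4 electron-density regions.
C6 is sp3: 4 σ bonds, 4 electron-density regions.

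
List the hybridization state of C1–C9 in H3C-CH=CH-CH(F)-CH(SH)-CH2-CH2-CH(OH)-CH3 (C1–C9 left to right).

C1 (4 σ bonds) has steric number 4: sp3.
C2 — 3 σ bonds, plus one π bond. Steric number 3, so sp2.
C3: 3 σ bonds, plus one π bond — 3 electron domains, sp2.
C4 (4 σ bonds) has steric number 4: sp3.
C5 is sp3: 4 σ bonds, 4 electron-density regions.
C6 is sp3: 4 σ bonds, 4 electron-density regions.
C7 (4 σ bonds) has steric number 4: sp3.
C8 is sp3: 4 σ bonds, 4 electron-density regions.
C9: 4 σ bonds; 4 regions of electron density → sp3.

C1 sp3, C2 sp2, C3 sp2, C4 sp3, C5 sp3, C6 sp3, C7 sp3, C8 sp3, C9 sp3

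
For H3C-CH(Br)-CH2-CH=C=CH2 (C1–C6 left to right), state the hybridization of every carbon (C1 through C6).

C1 sp3, C2 sp3, C3 sp3, C4 sp2, C5 sp, C6 sp2

C1 carries 4 σ bonds, giving a steric number of 4, so it is sp3.
C2 — 4 σ bonds. Steric number 4, so sp3.
C3 — 4 σ bonds. Steric number 4, so sp3.
C4: 3 σ bonds, plus one π bond — 3 electron domains, sp2.
C5: 2 σ bonds, plus two π bonds — 2 electron domains, sp.
C6: 3 σ bonds, plus one π bond — 3 electron domains, sp2.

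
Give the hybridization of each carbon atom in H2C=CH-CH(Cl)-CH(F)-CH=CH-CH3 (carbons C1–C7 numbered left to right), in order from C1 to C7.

C1: 3 σ bonds, plus one π bond; 3 regions of electron density → sp2.
C2: 3 σ bonds, plus one π bond — 3 electron domains, sp2.
C3: 4 σ bonds — 4 electron domains, sp3.
C4 has 4 σ bonds: steric number 4 → sp3.
C5: 3 σ bonds, plus one π bond; 3 regions of electron density → sp2.
C6: 3 σ bonds, plus one π bond; 3 regions of electron density → sp2.
C7 has 4 σ bonds: steric number 4 → sp3.

C1 sp2, C2 sp2, C3 sp3, C4 sp3, C5 sp2, C6 sp2, C7 sp3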